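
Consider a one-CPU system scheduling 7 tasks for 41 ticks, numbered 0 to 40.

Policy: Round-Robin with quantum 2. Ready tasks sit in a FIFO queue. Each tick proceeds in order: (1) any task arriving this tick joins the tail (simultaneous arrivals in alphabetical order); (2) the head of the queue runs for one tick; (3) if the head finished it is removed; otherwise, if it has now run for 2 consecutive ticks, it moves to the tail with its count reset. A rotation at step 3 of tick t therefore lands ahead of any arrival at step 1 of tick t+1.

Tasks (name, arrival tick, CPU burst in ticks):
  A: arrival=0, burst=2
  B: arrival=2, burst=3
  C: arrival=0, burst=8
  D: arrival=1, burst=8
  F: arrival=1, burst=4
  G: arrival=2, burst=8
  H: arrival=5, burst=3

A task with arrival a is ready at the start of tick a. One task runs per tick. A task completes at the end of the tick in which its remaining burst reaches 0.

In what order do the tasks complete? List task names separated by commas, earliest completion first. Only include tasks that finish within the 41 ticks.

t=0: queue=[A,C] q_used=0 → run A
t=1: queue=[A,C,D,F] q_used=1 → run A
t=2: queue=[C,D,F,B,G] q_used=0 → run C
t=3: queue=[C,D,F,B,G] q_used=1 → run C
t=4: queue=[D,F,B,G,C] q_used=0 → run D
t=5: queue=[D,F,B,G,C,H] q_used=1 → run D
t=6: queue=[F,B,G,C,H,D] q_used=0 → run F
t=7: queue=[F,B,G,C,H,D] q_used=1 → run F
t=8: queue=[B,G,C,H,D,F] q_used=0 → run B
t=9: queue=[B,G,C,H,D,F] q_used=1 → run B
t=10: queue=[G,C,H,D,F,B] q_used=0 → run G
t=11: queue=[G,C,H,D,F,B] q_used=1 → run G
t=12: queue=[C,H,D,F,B,G] q_used=0 → run C
t=13: queue=[C,H,D,F,B,G] q_used=1 → run C
t=14: queue=[H,D,F,B,G,C] q_used=0 → run H
t=15: queue=[H,D,F,B,G,C] q_used=1 → run H
t=16: queue=[D,F,B,G,C,H] q_used=0 → run D
t=17: queue=[D,F,B,G,C,H] q_used=1 → run D
t=18: queue=[F,B,G,C,H,D] q_used=0 → run F
t=19: queue=[F,B,G,C,H,D] q_used=1 → run F
t=20: queue=[B,G,C,H,D] q_used=0 → run B
t=21: queue=[G,C,H,D] q_used=0 → run G
t=22: queue=[G,C,H,D] q_used=1 → run G
t=23: queue=[C,H,D,G] q_used=0 → run C
t=24: queue=[C,H,D,G] q_used=1 → run C
t=25: queue=[H,D,G,C] q_used=0 → run H
t=26: queue=[D,G,C] q_used=0 → run D
t=27: queue=[D,G,C] q_used=1 → run D
t=28: queue=[G,C,D] q_used=0 → run G
t=29: queue=[G,C,D] q_used=1 → run G
t=30: queue=[C,D,G] q_used=0 → run C
t=31: queue=[C,D,G] q_used=1 → run C
t=32: queue=[D,G] q_used=0 → run D
t=33: queue=[D,G] q_used=1 → run D
t=34: queue=[G] q_used=0 → run G
t=35: queue=[G] q_used=1 → run G
t=36: (idle)
t=37: (idle)
t=38: (idle)
t=39: (idle)
t=40: (idle)

completion order = A, F, B, H, C, D, G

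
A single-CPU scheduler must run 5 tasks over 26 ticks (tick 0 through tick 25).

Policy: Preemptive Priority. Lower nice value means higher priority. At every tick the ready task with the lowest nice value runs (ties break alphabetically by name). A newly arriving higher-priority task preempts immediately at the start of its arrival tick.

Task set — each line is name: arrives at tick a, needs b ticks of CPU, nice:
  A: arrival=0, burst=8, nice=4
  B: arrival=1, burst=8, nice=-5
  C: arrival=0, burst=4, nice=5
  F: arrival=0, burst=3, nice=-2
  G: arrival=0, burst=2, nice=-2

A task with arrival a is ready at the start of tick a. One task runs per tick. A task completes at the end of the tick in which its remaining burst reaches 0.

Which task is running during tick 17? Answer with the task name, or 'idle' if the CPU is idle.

t=0: ready={A,C,F,G} → run F
t=1: ready={A,B,C,F,G} → run B
t=2: ready={A,B,C,F,G} → run B
t=3: ready={A,B,C,F,G} → run B
t=4: ready={A,B,C,F,G} → run B
t=5: ready={A,B,C,F,G} → run B
t=6: ready={A,B,C,F,G} → run B
t=7: ready={A,B,C,F,G} → run B
t=8: ready={A,B,C,F,G} → run B
t=9: ready={A,C,F,G} → run F
t=10: ready={A,C,F,G} → run F
t=11: ready={A,C,G} → run G
t=12: ready={A,C,G} → run G
t=13: ready={A,C} → run A
t=14: ready={A,C} → run A
t=15: ready={A,C} → run A
t=16: ready={A,C} → run A
t=17: ready={A,C} → run A
t=18: ready={A,C} → run A
t=19: ready={A,C} → run A
t=20: ready={A,C} → run A
t=21: ready={C} → run C
t=22: ready={C} → run C
t=23: ready={C} → run C
t=24: ready={C} → run C
t=25: (idle)

running at tick 17 = A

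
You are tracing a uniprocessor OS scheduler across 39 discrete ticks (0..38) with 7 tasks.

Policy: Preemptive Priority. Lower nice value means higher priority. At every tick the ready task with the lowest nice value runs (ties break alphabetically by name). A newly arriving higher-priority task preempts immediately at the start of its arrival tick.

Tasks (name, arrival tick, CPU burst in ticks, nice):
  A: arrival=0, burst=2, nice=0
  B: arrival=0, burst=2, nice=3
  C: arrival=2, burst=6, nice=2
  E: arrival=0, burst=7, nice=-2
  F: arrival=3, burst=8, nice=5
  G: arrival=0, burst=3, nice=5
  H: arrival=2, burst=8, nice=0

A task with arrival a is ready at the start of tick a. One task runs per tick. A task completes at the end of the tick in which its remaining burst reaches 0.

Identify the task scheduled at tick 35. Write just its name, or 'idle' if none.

running at tick 35 = G

t=0: ready={A,B,E,G} → run E
t=1: ready={A,B,E,G} → run E
t=2: ready={A,B,C,E,G,H} → run E
t=3: ready={A,B,C,E,F,G,H} → run E
t=4: ready={A,B,C,E,F,G,H} → run E
t=5: ready={A,B,C,E,F,G,H} → run E
t=6: ready={A,B,C,E,F,G,H} → run E
t=7: ready={A,B,C,F,G,H} → run A
t=8: ready={A,B,C,F,G,H} → run A
t=9: ready={B,C,F,G,H} → run H
t=10: ready={B,C,F,G,H} → run H
t=11: ready={B,C,F,G,H} → run H
t=12: ready={B,C,F,G,H} → run H
t=13: ready={B,C,F,G,H} → run H
t=14: ready={B,C,F,G,H} → run H
t=15: ready={B,C,F,G,H} → run H
t=16: ready={B,C,F,G,H} → run H
t=17: ready={B,C,F,G} → run C
t=18: ready={B,C,F,G} → run C
t=19: ready={B,C,F,G} → run C
t=20: ready={B,C,F,G} → run C
t=21: ready={B,C,F,G} → run C
t=22: ready={B,C,F,G} → run C
t=23: ready={B,F,G} → run B
t=24: ready={B,F,G} → run B
t=25: ready={F,G} → run F
t=26: ready={F,G} → run F
t=27: ready={F,G} → run F
t=28: ready={F,G} → run F
t=29: ready={F,G} → run F
t=30: ready={F,G} → run F
t=31: ready={F,G} → run F
t=32: ready={F,G} → run F
t=33: ready={G} → run G
t=34: ready={G} → run G
t=35: ready={G} → run G
t=36: (idle)
t=37: (idle)
t=38: (idle)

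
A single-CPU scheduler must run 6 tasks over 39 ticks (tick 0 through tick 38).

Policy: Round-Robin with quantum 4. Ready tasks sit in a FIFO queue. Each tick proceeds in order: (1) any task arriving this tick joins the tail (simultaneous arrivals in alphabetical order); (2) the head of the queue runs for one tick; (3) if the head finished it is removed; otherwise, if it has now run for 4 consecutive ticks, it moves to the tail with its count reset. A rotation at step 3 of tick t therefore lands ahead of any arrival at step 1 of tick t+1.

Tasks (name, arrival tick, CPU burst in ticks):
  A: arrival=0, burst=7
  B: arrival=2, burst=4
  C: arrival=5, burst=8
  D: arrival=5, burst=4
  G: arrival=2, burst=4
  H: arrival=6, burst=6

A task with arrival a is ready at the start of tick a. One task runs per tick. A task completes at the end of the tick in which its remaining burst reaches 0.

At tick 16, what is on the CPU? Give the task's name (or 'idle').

t=0: queue=[A] q_used=0 → run A
t=1: queue=[A] q_used=1 → run A
t=2: queue=[A,B,G] q_used=2 → run A
t=3: queue=[A,B,G] q_used=3 → run A
t=4: queue=[B,G,A] q_used=0 → run B
t=5: queue=[B,G,A,C,D] q_used=1 → run B
t=6: queue=[B,G,A,C,D,H] q_used=2 → run B
t=7: queue=[B,G,A,C,D,H] q_used=3 → run B
t=8: queue=[G,A,C,D,H] q_used=0 → run G
t=9: queue=[G,A,C,D,H] q_used=1 → run G
t=10: queue=[G,A,C,D,H] q_used=2 → run G
t=11: queue=[G,A,C,D,H] q_used=3 → run G
t=12: queue=[A,C,D,H] q_used=0 → run A
t=13: queue=[A,C,D,H] q_used=1 → run A
t=14: queue=[A,C,D,H] q_used=2 → run A
t=15: queue=[C,D,H] q_used=0 → run C
t=16: queue=[C,D,H] q_used=1 → run C
t=17: queue=[C,D,H] q_used=2 → run C
t=18: queue=[C,D,H] q_used=3 → run C
t=19: queue=[D,H,C] q_used=0 → run D
t=20: queue=[D,H,C] q_used=1 → run D
t=21: queue=[D,H,C] q_used=2 → run D
t=22: queue=[D,H,C] q_used=3 → run D
t=23: queue=[H,C] q_used=0 → run H
t=24: queue=[H,C] q_used=1 → run H
t=25: queue=[H,C] q_used=2 → run H
t=26: queue=[H,C] q_used=3 → run H
t=27: queue=[C,H] q_used=0 → run C
t=28: queue=[C,H] q_used=1 → run C
t=29: queue=[C,H] q_used=2 → run C
t=30: queue=[C,H] q_used=3 → run C
t=31: queue=[H] q_used=0 → run H
t=32: queue=[H] q_used=1 → run H
t=33: (idle)
t=34: (idle)
t=35: (idle)
t=36: (idle)
t=37: (idle)
t=38: (idle)

running at tick 16 = C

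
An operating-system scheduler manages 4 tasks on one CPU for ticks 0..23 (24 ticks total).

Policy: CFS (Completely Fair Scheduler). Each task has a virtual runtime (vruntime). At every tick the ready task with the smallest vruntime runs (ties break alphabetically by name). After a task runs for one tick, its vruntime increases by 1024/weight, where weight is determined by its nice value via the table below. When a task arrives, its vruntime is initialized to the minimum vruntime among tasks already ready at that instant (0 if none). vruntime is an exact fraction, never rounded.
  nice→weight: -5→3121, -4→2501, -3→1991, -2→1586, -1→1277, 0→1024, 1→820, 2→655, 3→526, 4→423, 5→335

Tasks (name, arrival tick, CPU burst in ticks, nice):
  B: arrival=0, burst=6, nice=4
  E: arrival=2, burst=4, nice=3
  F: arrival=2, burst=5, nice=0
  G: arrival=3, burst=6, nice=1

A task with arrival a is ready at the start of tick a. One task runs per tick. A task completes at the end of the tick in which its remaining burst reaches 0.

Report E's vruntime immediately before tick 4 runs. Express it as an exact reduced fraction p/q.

t=0: vr[B=0] → run B
t=1: vr[B=1024/423] → run B
t=2: vr[B=2048/423 E=2048/423 F=2048/423] → run B
t=3: vr[B=1024/141 E=2048/423 F=2048/423 G=2048/423] → run E
t=4: vr[B=1024/141 E=755200/111249 F=2048/423 G=2048/423] → run F
t=5: vr[B=1024/141 E=755200/111249 F=2471/423 G=2048/423] → run G
t=6: vr[B=1024/141 E=755200/111249 F=2471/423 G=528128/86715] → run F
t=7: vr[B=1024/141 E=755200/111249 F=2894/423 G=528128/86715] → run G
t=8: vr[B=1024/141 E=755200/111249 F=2894/423 G=636416/86715] → run E
t=9: vr[B=1024/141 E=971776/111249 F=2894/423 G=636416/86715] → run F
t=10: vr[B=1024/141 E=971776/111249 F=3317/423 G=636416/86715] → run B
t=11: vr[B=4096/423 E=971776/111249 F=3317/423 G=636416/86715] → run G
t=12: vr[B=4096/423 E=971776/111249 F=3317/423 G=744704/86715] → run F
t=13: vr[B=4096/423 E=971776/111249 F=3740/423 G=744704/86715] → run G
t=14: vr[B=4096/423 E=971776/111249 F=3740/423 G=852992/86715] → run E
t=15: vr[B=4096/423 E=1188352/111249 F=3740/423 G=852992/86715] → run F
t=16: vr[B=4096/423 E=1188352/111249 G=852992/86715] → run B
t=17: vr[B=5120/423 E=1188352/111249 G=852992/86715] → run G
t=18: vr[B=5120/423 E=1188352/111249 G=192256/17343] → run E
t=19: vr[B=5120/423 G=192256/17343] → run G
t=20: vr[B=5120/423] → run B
t=21: (idle)
t=22: (idle)
t=23: (idle)

vruntime(E, start of tick 4) = 755200/111249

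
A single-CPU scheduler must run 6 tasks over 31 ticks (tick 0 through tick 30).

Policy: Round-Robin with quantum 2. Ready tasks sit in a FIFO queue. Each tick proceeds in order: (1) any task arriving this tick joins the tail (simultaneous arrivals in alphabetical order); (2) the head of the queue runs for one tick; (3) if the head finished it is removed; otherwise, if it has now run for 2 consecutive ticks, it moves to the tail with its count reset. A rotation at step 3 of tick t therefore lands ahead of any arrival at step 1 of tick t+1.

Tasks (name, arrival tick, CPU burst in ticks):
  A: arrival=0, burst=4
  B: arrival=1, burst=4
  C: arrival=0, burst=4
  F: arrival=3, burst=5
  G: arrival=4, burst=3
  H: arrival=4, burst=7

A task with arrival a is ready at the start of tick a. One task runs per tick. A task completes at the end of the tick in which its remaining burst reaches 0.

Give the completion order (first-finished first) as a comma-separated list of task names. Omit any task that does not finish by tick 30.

completion order = A, C, B, G, F, H

t=0: queue=[A,C] q_used=0 → run A
t=1: queue=[A,C,B] q_used=1 → run A
t=2: queue=[C,B,A] q_used=0 → run C
t=3: queue=[C,B,A,F] q_used=1 → run C
t=4: queue=[B,A,F,C,G,H] q_used=0 → run B
t=5: queue=[B,A,F,C,G,H] q_used=1 → run B
t=6: queue=[A,F,C,G,H,B] q_used=0 → run A
t=7: queue=[A,F,C,G,H,B] q_used=1 → run A
t=8: queue=[F,C,G,H,B] q_used=0 → run F
t=9: queue=[F,C,G,H,B] q_used=1 → run F
t=10: queue=[C,G,H,B,F] q_used=0 → run C
t=11: queue=[C,G,H,B,F] q_used=1 → run C
t=12: queue=[G,H,B,F] q_used=0 → run G
t=13: queue=[G,H,B,F] q_used=1 → run G
t=14: queue=[H,B,F,G] q_used=0 → run H
t=15: queue=[H,B,F,G] q_used=1 → run H
t=16: queue=[B,F,G,H] q_used=0 → run B
t=17: queue=[B,F,G,H] q_used=1 → run B
t=18: queue=[F,G,H] q_used=0 → run F
t=19: queue=[F,G,H] q_used=1 → run F
t=20: queue=[G,H,F] q_used=0 → run G
t=21: queue=[H,F] q_used=0 → run H
t=22: queue=[H,F] q_used=1 → run H
t=23: queue=[F,H] q_used=0 → run F
t=24: queue=[H] q_used=0 → run H
t=25: queue=[H] q_used=1 → run H
t=26: queue=[H] q_used=0 → run H
t=27: (idle)
t=28: (idle)
t=29: (idle)
t=30: (idle)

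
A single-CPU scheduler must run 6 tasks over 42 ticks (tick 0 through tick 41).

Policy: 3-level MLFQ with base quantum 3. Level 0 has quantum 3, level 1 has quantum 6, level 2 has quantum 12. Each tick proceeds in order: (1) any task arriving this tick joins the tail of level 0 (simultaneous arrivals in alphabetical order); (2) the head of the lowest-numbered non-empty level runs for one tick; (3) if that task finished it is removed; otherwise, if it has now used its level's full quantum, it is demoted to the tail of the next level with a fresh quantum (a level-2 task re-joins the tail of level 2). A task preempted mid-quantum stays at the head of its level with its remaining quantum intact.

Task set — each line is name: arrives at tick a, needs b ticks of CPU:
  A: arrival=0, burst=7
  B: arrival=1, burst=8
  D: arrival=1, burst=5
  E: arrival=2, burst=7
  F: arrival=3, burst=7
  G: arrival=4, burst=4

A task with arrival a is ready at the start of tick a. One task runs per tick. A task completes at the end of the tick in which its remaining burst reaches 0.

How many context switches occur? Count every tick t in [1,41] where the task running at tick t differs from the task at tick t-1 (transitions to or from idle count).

context switches = 12

t=0: L0/L1/L2 = A/-/- → run A
t=1: L0/L1/L2 = ABD/-/- → run A
t=2: L0/L1/L2 = ABDE/-/- → run A
t=3: L0/L1/L2 = BDEF/A/- → run B
t=4: L0/L1/L2 = BDEFG/A/- → run B
t=5: L0/L1/L2 = BDEFG/A/- → run B
t=6: L0/L1/L2 = DEFG/AB/- → run D
t=7: L0/L1/L2 = DEFG/AB/- → run D
t=8: L0/L1/L2 = DEFG/AB/- → run D
t=9: L0/L1/L2 = EFG/ABD/- → run E
t=10: L0/L1/L2 = EFG/ABD/- → run E
t=11: L0/L1/L2 = EFG/ABD/- → run E
t=12: L0/L1/L2 = FG/ABDE/- → run F
t=13: L0/L1/L2 = FG/ABDE/- → run F
t=14: L0/L1/L2 = FG/ABDE/- → run F
t=15: L0/L1/L2 = G/ABDEF/- → run G
t=16: L0/L1/L2 = G/ABDEF/- → run G
t=17: L0/L1/L2 = G/ABDEF/- → run G
t=18: L0/L1/L2 = -/ABDEFG/- → run A
t=19: L0/L1/L2 = -/ABDEFG/- → run A
t=20: L0/L1/L2 = -/ABDEFG/- → run A
t=21: L0/L1/L2 = -/ABDEFG/- → run A
t=22: L0/L1/L2 = -/BDEFG/- → run B
t=23: L0/L1/L2 = -/BDEFG/- → run B
t=24: L0/L1/L2 = -/BDEFG/- → run B
t=25: L0/L1/L2 = -/BDEFG/- → run B
t=26: L0/L1/L2 = -/BDEFG/- → run B
t=27: L0/L1/L2 = -/DEFG/- → run D
t=28: L0/L1/L2 = -/DEFG/- → run D
t=29: L0/L1/L2 = -/EFG/- → run E
t=30: L0/L1/L2 = -/EFG/- → run E
t=31: L0/L1/L2 = -/EFG/- → run E
t=32: L0/L1/L2 = -/EFG/- → run E
t=33: L0/L1/L2 = -/FG/- → run F
t=34: L0/L1/L2 = -/FG/- → run F
t=35: L0/L1/L2 = -/FG/- → run F
t=36: L0/L1/L2 = -/FG/- → run F
t=37: L0/L1/L2 = -/G/- → run G
t=38: (idle)
t=39: (idle)
t=40: (idle)
t=41: (idle)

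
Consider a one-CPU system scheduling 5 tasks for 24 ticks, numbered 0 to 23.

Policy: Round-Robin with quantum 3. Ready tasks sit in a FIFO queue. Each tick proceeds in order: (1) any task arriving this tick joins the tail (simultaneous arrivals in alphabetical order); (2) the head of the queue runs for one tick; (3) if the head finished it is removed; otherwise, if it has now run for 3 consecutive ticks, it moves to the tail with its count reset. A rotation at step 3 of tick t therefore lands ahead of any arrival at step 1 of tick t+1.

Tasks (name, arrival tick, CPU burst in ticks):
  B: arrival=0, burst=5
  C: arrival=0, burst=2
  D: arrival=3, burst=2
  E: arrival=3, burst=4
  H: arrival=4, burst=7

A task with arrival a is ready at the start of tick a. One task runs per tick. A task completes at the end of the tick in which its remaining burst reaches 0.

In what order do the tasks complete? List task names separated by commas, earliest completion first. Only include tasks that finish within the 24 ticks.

completion order = C, B, D, E, H

t=0: queue=[B,C] q_used=0 → run B
t=1: queue=[B,C] q_used=1 → run B
t=2: queue=[B,C] q_used=2 → run B
t=3: queue=[C,B,D,E] q_used=0 → run C
t=4: queue=[C,B,D,E,H] q_used=1 → run C
t=5: queue=[B,D,E,H] q_used=0 → run B
t=6: queue=[B,D,E,H] q_used=1 → run B
t=7: queue=[D,E,H] q_used=0 → run D
t=8: queue=[D,E,H] q_used=1 → run D
t=9: queue=[E,H] q_used=0 → run E
t=10: queue=[E,H] q_used=1 → run E
t=11: queue=[E,H] q_used=2 → run E
t=12: queue=[H,E] q_used=0 → run H
t=13: queue=[H,E] q_used=1 → run H
t=14: queue=[H,E] q_used=2 → run H
t=15: queue=[E,H] q_used=0 → run E
t=16: queue=[H] q_used=0 → run H
t=17: queue=[H] q_used=1 → run H
t=18: queue=[H] q_used=2 → run H
t=19: queue=[H] q_used=0 → run H
t=20: (idle)
t=21: (idle)
t=22: (idle)
t=23: (idle)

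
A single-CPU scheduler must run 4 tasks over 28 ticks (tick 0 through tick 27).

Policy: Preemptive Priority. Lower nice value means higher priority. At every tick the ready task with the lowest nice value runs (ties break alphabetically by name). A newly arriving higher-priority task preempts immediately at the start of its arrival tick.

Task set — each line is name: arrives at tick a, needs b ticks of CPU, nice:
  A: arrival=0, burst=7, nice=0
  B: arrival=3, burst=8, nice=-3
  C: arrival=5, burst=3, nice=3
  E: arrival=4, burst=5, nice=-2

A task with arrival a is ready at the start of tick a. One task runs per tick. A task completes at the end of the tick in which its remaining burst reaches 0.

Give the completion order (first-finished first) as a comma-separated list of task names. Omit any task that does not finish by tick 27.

completion order = B, E, A, C

t=0: ready={A} → run A
t=1: ready={A} → run A
t=2: ready={A} → run A
t=3: ready={A,B} → run B
t=4: ready={A,B,E} → run B
t=5: ready={A,B,C,E} → run B
t=6: ready={A,B,C,E} → run B
t=7: ready={A,B,C,E} → run B
t=8: ready={A,B,C,E} → run B
t=9: ready={A,B,C,E} → run B
t=10: ready={A,B,C,E} → run B
t=11: ready={A,C,E} → run E
t=12: ready={A,C,E} → run E
t=13: ready={A,C,E} → run E
t=14: ready={A,C,E} → run E
t=15: ready={A,C,E} → run E
t=16: ready={A,C} → run A
t=17: ready={A,C} → run A
t=18: ready={A,C} → run A
t=19: ready={A,C} → run A
t=20: ready={C} → run C
t=21: ready={C} → run C
t=22: ready={C} → run C
t=23: (idle)
t=24: (idle)
t=25: (idle)
t=26: (idle)
t=27: (idle)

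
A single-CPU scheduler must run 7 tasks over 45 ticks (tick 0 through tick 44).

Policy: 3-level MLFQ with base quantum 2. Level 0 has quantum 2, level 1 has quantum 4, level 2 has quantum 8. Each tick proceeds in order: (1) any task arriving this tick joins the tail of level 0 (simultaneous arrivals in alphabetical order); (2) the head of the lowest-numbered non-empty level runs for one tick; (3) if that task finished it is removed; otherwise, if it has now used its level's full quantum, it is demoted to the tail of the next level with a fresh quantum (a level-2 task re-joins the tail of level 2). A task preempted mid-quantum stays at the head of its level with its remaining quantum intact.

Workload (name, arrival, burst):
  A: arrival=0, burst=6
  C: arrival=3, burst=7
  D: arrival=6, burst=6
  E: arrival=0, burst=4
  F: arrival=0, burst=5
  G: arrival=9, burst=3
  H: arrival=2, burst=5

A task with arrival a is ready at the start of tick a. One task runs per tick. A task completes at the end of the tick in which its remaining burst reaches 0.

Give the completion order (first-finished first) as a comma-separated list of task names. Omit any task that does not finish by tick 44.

completion order = A, E, F, H, D, G, C

t=0: L0/L1/L2 = AEF/-/- → run A
t=1: L0/L1/L2 = AEF/-/- → run A
t=2: L0/L1/L2 = EFH/A/- → run E
t=3: L0/L1/L2 = EFHC/A/- → run E
t=4: L0/L1/L2 = FHC/AE/- → run F
t=5: L0/L1/L2 = FHC/AE/- → run F
t=6: L0/L1/L2 = HCD/AEF/- → run H
t=7: L0/L1/L2 = HCD/AEF/- → run H
t=8: L0/L1/L2 = CD/AEFH/- → run C
t=9: L0/L1/L2 = CDG/AEFH/- → run C
t=10: L0/L1/L2 = DG/AEFHC/- → run D
t=11: L0/L1/L2 = DG/AEFHC/- → run D
t=12: L0/L1/L2 = G/AEFHCD/- → run G
t=13: L0/L1/L2 = G/AEFHCD/- → run G
t=14: L0/L1/L2 = -/AEFHCDG/- → run A
t=15: L0/L1/L2 = -/AEFHCDG/- → run A
t=16: L0/L1/L2 = -/AEFHCDG/- → run A
t=17: L0/L1/L2 = -/AEFHCDG/- → run A
t=18: L0/L1/L2 = -/EFHCDG/- → run E
t=19: L0/L1/L2 = -/EFHCDG/- → run E
t=20: L0/L1/L2 = -/FHCDG/- → run F
t=21: L0/L1/L2 = -/FHCDG/- → run F
t=22: L0/L1/L2 = -/FHCDG/- → run F
t=23: L0/L1/L2 = -/HCDG/- → run H
t=24: L0/L1/L2 = -/HCDG/- → run H
t=25: L0/L1/L2 = -/HCDG/- → run H
t=26: L0/L1/L2 = -/CDG/- → run C
t=27: L0/L1/L2 = -/CDG/- → run C
t=28: L0/L1/L2 = -/CDG/- → run C
t=29: L0/L1/L2 = -/CDG/- → run C
t=30: L0/L1/L2 = -/DG/C → run D
t=31: L0/L1/L2 = -/DG/C → run D
t=32: L0/L1/L2 = -/DG/C → run D
t=33: L0/L1/L2 = -/DG/C → run D
t=34: L0/L1/L2 = -/G/C → run G
t=35: L0/L1/L2 = -/-/C → run C
t=36: (idle)
t=37: (idle)
t=38: (idle)
t=39: (idle)
t=40: (idle)
t=41: (idle)
t=42: (idle)
t=43: (idle)
t=44: (idle)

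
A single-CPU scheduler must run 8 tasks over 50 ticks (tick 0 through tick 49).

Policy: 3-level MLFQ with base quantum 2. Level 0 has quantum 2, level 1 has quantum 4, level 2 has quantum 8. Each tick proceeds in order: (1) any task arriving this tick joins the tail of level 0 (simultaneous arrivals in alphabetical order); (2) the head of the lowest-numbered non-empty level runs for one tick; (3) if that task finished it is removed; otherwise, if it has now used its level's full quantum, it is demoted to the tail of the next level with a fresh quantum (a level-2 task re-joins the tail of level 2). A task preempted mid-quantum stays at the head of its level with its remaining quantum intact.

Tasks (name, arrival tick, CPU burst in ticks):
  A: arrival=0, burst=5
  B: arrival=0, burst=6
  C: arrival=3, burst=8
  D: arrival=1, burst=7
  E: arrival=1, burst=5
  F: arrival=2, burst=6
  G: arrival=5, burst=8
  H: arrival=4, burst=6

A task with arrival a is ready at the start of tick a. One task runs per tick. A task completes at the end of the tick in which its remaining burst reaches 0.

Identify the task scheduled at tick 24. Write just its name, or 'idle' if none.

t=0: L0/L1/L2 = AB/-/- → run A
t=1: L0/L1/L2 = ABDE/-/- → run A
t=2: L0/L1/L2 = BDEF/A/- → run B
t=3: L0/L1/L2 = BDEFC/A/- → run B
t=4: L0/L1/L2 = DEFCH/AB/- → run D
t=5: L0/L1/L2 = DEFCHG/AB/- → run D
t=6: L0/L1/L2 = EFCHG/ABD/- → run E
t=7: L0/L1/L2 = EFCHG/ABD/- → run E
t=8: L0/L1/L2 = FCHG/ABDE/- → run F
t=9: L0/L1/L2 = FCHG/ABDE/- → run F
t=10: L0/L1/L2 = CHG/ABDEF/- → run C
t=11: L0/L1/L2 = CHG/ABDEF/- → run C
t=12: L0/L1/L2 = HG/ABDEFC/- → run H
t=13: L0/L1/L2 = HG/ABDEFC/- → run H
t=14: L0/L1/L2 = G/ABDEFCH/- → run G
t=15: L0/L1/L2 = G/ABDEFCH/- → run G
t=16: L0/L1/L2 = -/ABDEFCHG/- → run A
t=17: L0/L1/L2 = -/ABDEFCHG/- → run A
t=18: L0/L1/L2 = -/ABDEFCHG/- → run A
t=19: L0/L1/L2 = -/BDEFCHG/- → run B
t=20: L0/L1/L2 = -/BDEFCHG/- → run B
t=21: L0/L1/L2 = -/BDEFCHG/- → run B
t=22: L0/L1/L2 = -/BDEFCHG/- → run B
t=23: L0/L1/L2 = -/DEFCHG/- → run D
t=24: L0/L1/L2 = -/DEFCHG/- → run D
t=25: L0/L1/L2 = -/DEFCHG/- → run D
t=26: L0/L1/L2 = -/DEFCHG/- → run D
t=27: L0/L1/L2 = -/EFCHG/D → run E
t=28: L0/L1/L2 = -/EFCHG/D → run E
t=29: L0/L1/L2 = -/EFCHG/D → run E
t=30: L0/L1/L2 = -/FCHG/D → run F
t=31: L0/L1/L2 = -/FCHG/D → run F
t=32: L0/L1/L2 = -/FCHG/D → run F
t=33: L0/L1/L2 = -/FCHG/D → run F
t=34: L0/L1/L2 = -/CHG/D → run C
t=35: L0/L1/L2 = -/CHG/D → run C
t=36: L0/L1/L2 = -/CHG/D → run C
t=37: L0/L1/L2 = -/CHG/D → run C
t=38: L0/L1/L2 = -/HG/DC → run H
t=39: L0/L1/L2 = -/HG/DC → run H
t=40: L0/L1/L2 = -/HG/DC → run H
t=41: L0/L1/L2 = -/HG/DC → run H
t=42: L0/L1/L2 = -/G/DC → run G
t=43: L0/L1/L2 = -/G/DC → run G
t=44: L0/L1/L2 = -/G/DC → run G
t=45: L0/L1/L2 = -/G/DC → run G
t=46: L0/L1/L2 = -/-/DCG → run D
t=47: L0/L1/L2 = -/-/CG → run C
t=48: L0/L1/L2 = -/-/CG → run C
t=49: L0/L1/L2 = -/-/G → run G

running at tick 24 = D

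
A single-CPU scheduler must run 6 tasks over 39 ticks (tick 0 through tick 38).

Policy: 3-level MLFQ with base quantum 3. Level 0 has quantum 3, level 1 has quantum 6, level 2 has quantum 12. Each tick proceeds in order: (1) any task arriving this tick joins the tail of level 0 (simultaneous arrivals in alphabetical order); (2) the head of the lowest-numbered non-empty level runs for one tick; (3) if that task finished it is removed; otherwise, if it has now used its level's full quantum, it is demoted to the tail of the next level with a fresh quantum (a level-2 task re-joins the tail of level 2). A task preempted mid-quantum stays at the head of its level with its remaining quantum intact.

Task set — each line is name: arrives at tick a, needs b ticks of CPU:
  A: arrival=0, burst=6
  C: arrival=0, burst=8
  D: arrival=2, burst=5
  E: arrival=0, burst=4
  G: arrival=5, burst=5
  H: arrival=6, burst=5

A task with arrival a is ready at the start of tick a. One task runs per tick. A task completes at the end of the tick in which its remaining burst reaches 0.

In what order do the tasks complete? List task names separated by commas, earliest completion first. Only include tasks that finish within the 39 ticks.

t=0: L0/L1/L2 = ACE/-/- → run A
t=1: L0/L1/L2 = ACE/-/- → run A
t=2: L0/L1/L2 = ACED/-/- → run A
t=3: L0/L1/L2 = CED/A/- → run C
t=4: L0/L1/L2 = CED/A/- → run C
t=5: L0/L1/L2 = CEDG/A/- → run C
t=6: L0/L1/L2 = EDGH/AC/- → run E
t=7: L0/L1/L2 = EDGH/AC/- → run E
t=8: L0/L1/L2 = EDGH/AC/- → run E
t=9: L0/L1/L2 = DGH/ACE/- → run D
t=10: L0/L1/L2 = DGH/ACE/- → run D
t=11: L0/L1/L2 = DGH/ACE/- → run D
t=12: L0/L1/L2 = GH/ACED/- → run G
t=13: L0/L1/L2 = GH/ACED/- → run G
t=14: L0/L1/L2 = GH/ACED/- → run G
t=15: L0/L1/L2 = H/ACEDG/- → run H
t=16: L0/L1/L2 = H/ACEDG/- → run H
t=17: L0/L1/L2 = H/ACEDG/- → run H
t=18: L0/L1/L2 = -/ACEDGH/- → run A
t=19: L0/L1/L2 = -/ACEDGH/- → run A
t=20: L0/L1/L2 = -/ACEDGH/- → run A
t=21: L0/L1/L2 = -/CEDGH/- → run C
t=22: L0/L1/L2 = -/CEDGH/- → run C
t=23: L0/L1/L2 = -/CEDGH/- → run C
t=24: L0/L1/L2 = -/CEDGH/- → run C
t=25: L0/L1/L2 = -/CEDGH/- → run C
t=26: L0/L1/L2 = -/EDGH/- → run E
t=27: L0/L1/L2 = -/DGH/- → run D
t=28: L0/L1/L2 = -/DGH/- → run D
t=29: L0/L1/L2 = -/GH/- → run G
t=30: L0/L1/L2 = -/GH/- → run G
t=31: L0/L1/L2 = -/H/- → run H
t=32: L0/L1/L2 = -/H/- → run H
t=33: (idle)
t=34: (idle)
t=35: (idle)
t=36: (idle)
t=37: (idle)
t=38: (idle)

completion order = A, C, E, D, G, H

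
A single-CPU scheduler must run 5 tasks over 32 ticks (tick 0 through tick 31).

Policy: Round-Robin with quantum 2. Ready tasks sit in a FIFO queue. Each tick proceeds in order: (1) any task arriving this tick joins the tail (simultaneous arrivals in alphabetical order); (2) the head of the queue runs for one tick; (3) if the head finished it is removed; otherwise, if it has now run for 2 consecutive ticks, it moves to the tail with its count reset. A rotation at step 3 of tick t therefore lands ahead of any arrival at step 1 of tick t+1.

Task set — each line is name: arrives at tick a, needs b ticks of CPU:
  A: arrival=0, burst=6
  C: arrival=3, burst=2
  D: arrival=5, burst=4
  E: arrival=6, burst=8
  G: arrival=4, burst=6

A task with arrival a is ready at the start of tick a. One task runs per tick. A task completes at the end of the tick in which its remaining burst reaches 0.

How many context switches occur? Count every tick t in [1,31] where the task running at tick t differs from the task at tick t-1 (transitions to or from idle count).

context switches = 11

t=0: queue=[A] q_used=0 → run A
t=1: queue=[A] q_used=1 → run A
t=2: queue=[A] q_used=0 → run A
t=3: queue=[A,C] q_used=1 → run A
t=4: queue=[C,A,G] q_used=0 → run C
t=5: queue=[C,A,G,D] q_used=1 → run C
t=6: queue=[A,G,D,E] q_used=0 → run A
t=7: queue=[A,G,D,E] q_used=1 → run A
t=8: queue=[G,D,E] q_used=0 → run G
t=9: queue=[G,D,E] q_used=1 → run G
t=10: queue=[D,E,G] q_used=0 → run D
t=11: queue=[D,E,G] q_used=1 → run D
t=12: queue=[E,G,D] q_used=0 → run E
t=13: queue=[E,G,D] q_used=1 → run E
t=14: queue=[G,D,E] q_used=0 → run G
t=15: queue=[G,D,E] q_used=1 → run G
t=16: queue=[D,E,G] q_used=0 → run D
t=17: queue=[D,E,G] q_used=1 → run D
t=18: queue=[E,G] q_used=0 → run E
t=19: queue=[E,G] q_used=1 → run E
t=20: queue=[G,E] q_used=0 → run G
t=21: queue=[G,E] q_used=1 → run G
t=22: queue=[E] q_used=0 → run E
t=23: queue=[E] q_used=1 → run E
t=24: queue=[E] q_used=0 → run E
t=25: queue=[E] q_used=1 → run E
t=26: (idle)
t=27: (idle)
t=28: (idle)
t=29: (idle)
t=30: (idle)
t=31: (idle)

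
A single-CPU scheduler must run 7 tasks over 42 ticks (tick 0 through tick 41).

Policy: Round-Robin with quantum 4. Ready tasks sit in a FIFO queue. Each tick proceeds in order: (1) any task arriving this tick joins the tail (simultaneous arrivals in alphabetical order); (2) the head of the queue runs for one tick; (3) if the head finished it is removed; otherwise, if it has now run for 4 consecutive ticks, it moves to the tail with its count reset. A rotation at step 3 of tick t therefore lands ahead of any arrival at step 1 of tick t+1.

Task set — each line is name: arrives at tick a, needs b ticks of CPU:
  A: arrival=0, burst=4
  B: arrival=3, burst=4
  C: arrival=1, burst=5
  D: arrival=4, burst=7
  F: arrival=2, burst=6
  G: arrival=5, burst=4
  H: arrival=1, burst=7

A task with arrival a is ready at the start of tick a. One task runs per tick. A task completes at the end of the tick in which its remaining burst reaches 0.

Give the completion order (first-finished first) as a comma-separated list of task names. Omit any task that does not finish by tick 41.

completion order = A, B, G, C, H, F, D

t=0: queue=[A] q_used=0 → run A
t=1: queue=[A,C,H] q_used=1 → run A
t=2: queue=[A,C,H,F] q_used=2 → run A
t=3: queue=[A,C,H,F,B] q_used=3 → run A
t=4: queue=[C,H,F,B,D] q_used=0 → run C
t=5: queue=[C,H,F,B,D,G] q_used=1 → run C
t=6: queue=[C,H,F,B,D,G] q_used=2 → run C
t=7: queue=[C,H,F,B,D,G] q_used=3 → run C
t=8: queue=[H,F,B,D,G,C] q_used=0 → run H
t=9: queue=[H,F,B,D,G,C] q_used=1 → run H
t=10: queue=[H,F,B,D,G,C] q_used=2 → run H
t=11: queue=[H,F,B,D,G,C] q_used=3 → run H
t=12: queue=[F,B,D,G,C,H] q_used=0 → run F
t=13: queue=[F,B,D,G,C,H] q_used=1 → run F
t=14: queue=[F,B,D,G,C,H] q_used=2 → run F
t=15: queue=[F,B,D,G,C,H] q_used=3 → run F
t=16: queue=[B,D,G,C,H,F] q_used=0 → run B
t=17: queue=[B,D,G,C,H,F] q_used=1 → run B
t=18: queue=[B,D,G,C,H,F] q_used=2 → run B
t=19: queue=[B,D,G,C,H,F] q_used=3 → run B
t=20: queue=[D,G,C,H,F] q_used=0 → run D
t=21: queue=[D,G,C,H,F] q_used=1 → run D
t=22: queue=[D,G,C,H,F] q_used=2 → run D
t=23: queue=[D,G,C,H,F] q_used=3 → run D
t=24: queue=[G,C,H,F,D] q_used=0 → run G
t=25: queue=[G,C,H,F,D] q_used=1 → run G
t=26: queue=[G,C,H,F,D] q_used=2 → run G
t=27: queue=[G,C,H,F,D] q_used=3 → run G
t=28: queue=[C,H,F,D] q_used=0 → run C
t=29: queue=[H,F,D] q_used=0 → run H
t=30: queue=[H,F,D] q_used=1 → run H
t=31: queue=[H,F,D] q_used=2 → run H
t=32: queue=[F,D] q_used=0 → run F
t=33: queue=[F,D] q_used=1 → run F
t=34: queue=[D] q_used=0 → run D
t=35: queue=[D] q_used=1 → run D
t=36: queue=[D] q_used=2 → run D
t=37: (idle)
t=38: (idle)
t=39: (idle)
t=40: (idle)
t=41: (idle)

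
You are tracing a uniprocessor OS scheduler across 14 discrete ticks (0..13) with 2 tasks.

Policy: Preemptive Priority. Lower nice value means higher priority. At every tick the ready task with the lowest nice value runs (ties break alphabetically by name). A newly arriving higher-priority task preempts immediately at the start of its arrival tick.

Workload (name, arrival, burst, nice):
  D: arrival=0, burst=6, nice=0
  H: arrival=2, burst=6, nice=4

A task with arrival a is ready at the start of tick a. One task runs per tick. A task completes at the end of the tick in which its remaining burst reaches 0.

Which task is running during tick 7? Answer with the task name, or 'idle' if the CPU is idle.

running at tick 7 = H

t=0: ready={D} → run D
t=1: ready={D} → run D
t=2: ready={D,H} → run D
t=3: ready={D,H} → run D
t=4: ready={D,H} → run D
t=5: ready={D,H} → run D
t=6: ready={H} → run H
t=7: ready={H} → run H
t=8: ready={H} → run H
t=9: ready={H} → run H
t=10: ready={H} → run H
t=11: ready={H} → run H
t=12: (idle)
t=13: (idle)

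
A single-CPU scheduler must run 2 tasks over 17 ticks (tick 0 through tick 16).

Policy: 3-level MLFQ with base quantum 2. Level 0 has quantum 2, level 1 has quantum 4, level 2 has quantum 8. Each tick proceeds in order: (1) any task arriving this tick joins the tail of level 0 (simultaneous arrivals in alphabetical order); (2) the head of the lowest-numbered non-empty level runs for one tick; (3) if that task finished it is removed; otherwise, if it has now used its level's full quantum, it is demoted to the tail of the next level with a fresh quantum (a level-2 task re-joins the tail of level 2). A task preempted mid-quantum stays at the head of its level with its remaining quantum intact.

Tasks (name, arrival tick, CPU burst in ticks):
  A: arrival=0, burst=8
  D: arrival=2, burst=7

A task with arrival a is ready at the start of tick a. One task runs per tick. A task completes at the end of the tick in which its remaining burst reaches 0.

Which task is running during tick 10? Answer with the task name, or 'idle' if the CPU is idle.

running at tick 10 = D

t=0: L0/L1/L2 = A/-/- → run A
t=1: L0/L1/L2 = A/-/- → run A
t=2: L0/L1/L2 = D/A/- → run D
t=3: L0/L1/L2 = D/A/- → run D
t=4: L0/L1/L2 = -/AD/- → run A
t=5: L0/L1/L2 = -/AD/- → run A
t=6: L0/L1/L2 = -/AD/- → run A
t=7: L0/L1/L2 = -/AD/- → run A
t=8: L0/L1/L2 = -/D/A → run D
t=9: L0/L1/L2 = -/D/A → run D
t=10: L0/L1/L2 = -/D/A → run D
t=11: L0/L1/L2 = -/D/A → run D
t=12: L0/L1/L2 = -/-/AD → run A
t=13: L0/L1/L2 = -/-/AD → run A
t=14: L0/L1/L2 = -/-/D → run D
t=15: (idle)
t=16: (idle)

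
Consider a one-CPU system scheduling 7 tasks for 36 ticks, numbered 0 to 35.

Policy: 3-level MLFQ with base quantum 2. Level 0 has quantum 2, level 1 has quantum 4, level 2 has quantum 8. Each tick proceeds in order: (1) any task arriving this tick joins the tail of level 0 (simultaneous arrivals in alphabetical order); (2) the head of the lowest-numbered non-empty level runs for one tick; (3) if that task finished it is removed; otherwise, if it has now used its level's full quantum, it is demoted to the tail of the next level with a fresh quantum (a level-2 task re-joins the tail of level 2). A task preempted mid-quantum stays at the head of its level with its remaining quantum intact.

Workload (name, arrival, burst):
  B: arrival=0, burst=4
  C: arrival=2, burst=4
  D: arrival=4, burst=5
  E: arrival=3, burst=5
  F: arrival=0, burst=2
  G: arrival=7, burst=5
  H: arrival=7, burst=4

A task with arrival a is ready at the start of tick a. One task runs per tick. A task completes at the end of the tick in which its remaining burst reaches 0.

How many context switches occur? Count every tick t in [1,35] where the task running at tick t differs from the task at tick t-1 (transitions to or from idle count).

t=0: L0/L1/L2 = BF/-/- → run B
t=1: L0/L1/L2 = BF/-/- → run B
t=2: L0/L1/L2 = FC/B/- → run F
t=3: L0/L1/L2 = FCE/B/- → run F
t=4: L0/L1/L2 = CED/B/- → run C
t=5: L0/L1/L2 = CED/B/- → run C
t=6: L0/L1/L2 = ED/BC/- → run E
t=7: L0/L1/L2 = EDGH/BC/- → run E
t=8: L0/L1/L2 = DGH/BCE/- → run D
t=9: L0/L1/L2 = DGH/BCE/- → run D
t=10: L0/L1/L2 = GH/BCED/- → run G
t=11: L0/L1/L2 = GH/BCED/- → run G
t=12: L0/L1/L2 = H/BCEDG/- → run H
t=13: L0/L1/L2 = H/BCEDG/- → run H
t=14: L0/L1/L2 = -/BCEDGH/- → run B
t=15: L0/L1/L2 = -/BCEDGH/- → run B
t=16: L0/L1/L2 = -/CEDGH/- → run C
t=17: L0/L1/L2 = -/CEDGH/- → run C
t=18: L0/L1/L2 = -/EDGH/- → run E
t=19: L0/L1/L2 = -/EDGH/- → run E
t=20: L0/L1/L2 = -/EDGH/- → run E
t=21: L0/L1/L2 = -/DGH/- → run D
t=22: L0/L1/L2 = -/DGH/- → run D
t=23: L0/L1/L2 = -/DGH/- → run D
t=24: L0/L1/L2 = -/GH/- → run G
t=25: L0/L1/L2 = -/GH/- → run G
t=26: L0/L1/L2 = -/GH/- → run G
t=27: L0/L1/L2 = -/H/- → run H
t=28: L0/L1/L2 = -/H/- → run H
t=29: (idle)
t=30: (idle)
t=31: (idle)
t=32: (idle)
t=33: (idle)
t=34: (idle)
t=35: (idle)

context switches = 13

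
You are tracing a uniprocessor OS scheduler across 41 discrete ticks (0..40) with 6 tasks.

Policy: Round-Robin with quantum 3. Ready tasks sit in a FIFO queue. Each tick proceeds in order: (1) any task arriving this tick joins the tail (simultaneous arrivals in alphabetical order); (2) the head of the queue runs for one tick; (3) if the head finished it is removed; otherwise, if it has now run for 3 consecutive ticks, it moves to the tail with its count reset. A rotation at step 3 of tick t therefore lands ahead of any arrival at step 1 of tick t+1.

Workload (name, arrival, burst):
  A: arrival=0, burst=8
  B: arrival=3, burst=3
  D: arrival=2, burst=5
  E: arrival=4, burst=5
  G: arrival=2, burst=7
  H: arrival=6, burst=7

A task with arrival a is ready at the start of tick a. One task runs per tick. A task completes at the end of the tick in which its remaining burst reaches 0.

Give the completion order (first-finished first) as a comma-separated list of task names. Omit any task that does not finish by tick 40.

t=0: queue=[A] q_used=0 → run A
t=1: queue=[A] q_used=1 → run A
t=2: queue=[A,D,G] q_used=2 → run A
t=3: queue=[D,G,A,B] q_used=0 → run D
t=4: queue=[D,G,A,B,E] q_used=1 → run D
t=5: queue=[D,G,A,B,E] q_used=2 → run D
t=6: queue=[G,A,B,E,D,H] q_used=0 → run G
t=7: queue=[G,A,B,E,D,H] q_used=1 → run G
t=8: queue=[G,A,B,E,D,H] q_used=2 → run G
t=9: queue=[A,B,E,D,H,G] q_used=0 → run A
t=10: queue=[A,B,E,D,H,G] q_used=1 → run A
t=11: queue=[A,B,E,D,H,G] q_used=2 → run A
t=12: queue=[B,E,D,H,G,A] q_used=0 → run B
t=13: queue=[B,E,D,H,G,A] q_used=1 → run B
t=14: queue=[B,E,D,H,G,A] q_used=2 → run B
t=15: queue=[E,D,H,G,A] q_used=0 → run E
t=16: queue=[E,D,H,G,A] q_used=1 → run E
t=17: queue=[E,D,H,G,A] q_used=2 → run E
t=18: queue=[D,H,G,A,E] q_used=0 → run D
t=19: queue=[D,H,G,A,E] q_used=1 → run D
t=20: queue=[H,G,A,E] q_used=0 → run H
t=21: queue=[H,G,A,E] q_used=1 → run H
t=22: queue=[H,G,A,E] q_used=2 → run H
t=23: queue=[G,A,E,H] q_used=0 → run G
t=24: queue=[G,A,E,H] q_used=1 → run G
t=25: queue=[G,A,E,H] q_used=2 → run G
t=26: queue=[A,E,H,G] q_used=0 → run A
t=27: queue=[A,E,H,G] q_used=1 → run A
t=28: queue=[E,H,G] q_used=0 → run E
t=29: queue=[E,H,G] q_used=1 → run E
t=30: queue=[H,G] q_used=0 → run H
t=31: queue=[H,G] q_used=1 → run H
t=32: queue=[H,G] q_used=2 → run H
t=33: queue=[G,H] q_used=0 → run G
t=34: queue=[H] q_used=0 → run H
t=35: (idle)
t=36: (idle)
t=37: (idle)
t=38: (idle)
t=39: (idle)
t=40: (idle)

completion order = B, D, A, E, G, H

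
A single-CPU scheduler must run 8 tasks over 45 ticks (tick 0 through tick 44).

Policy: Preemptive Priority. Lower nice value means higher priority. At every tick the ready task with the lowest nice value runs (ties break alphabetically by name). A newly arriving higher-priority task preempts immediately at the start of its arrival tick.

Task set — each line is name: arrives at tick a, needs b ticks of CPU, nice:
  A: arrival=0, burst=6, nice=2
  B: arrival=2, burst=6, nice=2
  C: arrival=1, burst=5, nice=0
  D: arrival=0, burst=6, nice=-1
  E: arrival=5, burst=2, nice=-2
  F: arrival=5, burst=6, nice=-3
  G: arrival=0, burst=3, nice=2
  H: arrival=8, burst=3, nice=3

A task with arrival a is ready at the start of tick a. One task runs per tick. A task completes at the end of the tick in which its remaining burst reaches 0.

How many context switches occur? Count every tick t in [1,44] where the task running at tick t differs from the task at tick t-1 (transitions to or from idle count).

context switches = 9

t=0: ready={A,D,G} → run D
t=1: ready={A,C,D,G} → run D
t=2: ready={A,B,C,D,G} → run D
t=3: ready={A,B,C,D,G} → run D
t=4: ready={A,B,C,D,G} → run D
t=5: ready={A,B,C,D,E,F,G} → run F
t=6: ready={A,B,C,D,E,F,G} → run F
t=7: ready={A,B,C,D,E,F,G} → run F
t=8: ready={A,B,C,D,E,F,G,H} → run F
t=9: ready={A,B,C,D,E,F,G,H} → run F
t=10: ready={A,B,C,D,E,F,G,H} → run F
t=11: ready={A,B,C,D,E,G,H} → run E
t=12: ready={A,B,C,D,E,G,H} → run E
t=13: ready={A,B,C,D,G,H} → run D
t=14: ready={A,B,C,G,H} → run C
t=15: ready={A,B,C,G,H} → run C
t=16: ready={A,B,C,G,H} → run C
t=17: ready={A,B,C,G,H} → run C
t=18: ready={A,B,C,G,H} → run C
t=19: ready={A,B,G,H} → run A
t=20: ready={A,B,G,H} → run A
t=21: ready={A,B,G,H} → run A
t=22: ready={A,B,G,H} → run A
t=23: ready={A,B,G,H} → run A
t=24: ready={A,B,G,H} → run A
t=25: ready={B,G,H} → run B
t=26: ready={B,G,H} → run B
t=27: ready={B,G,H} → run B
t=28: ready={B,G,H} → run B
t=29: ready={B,G,H} → run B
t=30: ready={B,G,H} → run B
t=31: ready={G,H} → run G
t=32: ready={G,H} → run G
t=33: ready={G,H} → run G
t=34: ready={H} → run H
t=35: ready={H} → run H
t=36: ready={H} → run H
t=37: (idle)
t=38: (idle)
t=39: (idle)
t=40: (idle)
t=41: (idle)
t=42: (idle)
t=43: (idle)
t=44: (idle)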